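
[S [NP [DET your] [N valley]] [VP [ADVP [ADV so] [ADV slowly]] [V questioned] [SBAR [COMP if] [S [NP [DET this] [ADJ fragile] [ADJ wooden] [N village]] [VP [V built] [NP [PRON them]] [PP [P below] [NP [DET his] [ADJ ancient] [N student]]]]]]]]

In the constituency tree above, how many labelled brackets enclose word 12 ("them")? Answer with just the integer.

7

The word sits inside PRON, which is inside NP, inside VP, inside S, inside SBAR, inside VP, inside S — 7 brackets in all.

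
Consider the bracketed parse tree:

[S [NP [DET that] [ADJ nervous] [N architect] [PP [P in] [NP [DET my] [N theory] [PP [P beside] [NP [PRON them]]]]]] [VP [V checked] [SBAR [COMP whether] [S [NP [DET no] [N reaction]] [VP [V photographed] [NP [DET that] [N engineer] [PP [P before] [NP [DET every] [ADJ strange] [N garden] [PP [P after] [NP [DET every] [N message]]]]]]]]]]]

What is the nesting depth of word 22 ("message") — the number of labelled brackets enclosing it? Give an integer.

Path from the root down to the word: S → VP → SBAR → S → VP → NP → PP → NP → PP → NP → N. That is 11 enclosing brackets.

11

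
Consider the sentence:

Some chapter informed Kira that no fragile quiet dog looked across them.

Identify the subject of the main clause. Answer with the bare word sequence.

The subject of the main clause is the NP immediately before the verb "informed": "some chapter".

some chapter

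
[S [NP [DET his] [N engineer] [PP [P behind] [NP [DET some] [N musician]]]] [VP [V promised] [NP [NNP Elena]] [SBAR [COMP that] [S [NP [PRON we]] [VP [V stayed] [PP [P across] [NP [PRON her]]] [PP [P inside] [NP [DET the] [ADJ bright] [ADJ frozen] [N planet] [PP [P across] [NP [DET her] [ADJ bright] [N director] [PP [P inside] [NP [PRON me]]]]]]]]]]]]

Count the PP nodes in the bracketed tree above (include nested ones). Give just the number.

5

Scanning left to right, an opening `[PP` appears at word positions 3, 11, 13, 18, 22 — 5 in total.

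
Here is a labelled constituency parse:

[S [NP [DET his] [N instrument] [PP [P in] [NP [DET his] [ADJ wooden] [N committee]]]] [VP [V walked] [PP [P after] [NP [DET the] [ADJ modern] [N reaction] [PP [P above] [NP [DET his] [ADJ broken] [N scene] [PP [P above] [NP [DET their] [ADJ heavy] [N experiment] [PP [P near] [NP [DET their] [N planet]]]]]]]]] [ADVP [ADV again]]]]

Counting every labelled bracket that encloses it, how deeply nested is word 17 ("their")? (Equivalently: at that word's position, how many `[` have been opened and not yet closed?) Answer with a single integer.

Counting open brackets not yet closed at "their": [S [VP [PP [NP [PP [NP [PP [NP [DET = 9.

9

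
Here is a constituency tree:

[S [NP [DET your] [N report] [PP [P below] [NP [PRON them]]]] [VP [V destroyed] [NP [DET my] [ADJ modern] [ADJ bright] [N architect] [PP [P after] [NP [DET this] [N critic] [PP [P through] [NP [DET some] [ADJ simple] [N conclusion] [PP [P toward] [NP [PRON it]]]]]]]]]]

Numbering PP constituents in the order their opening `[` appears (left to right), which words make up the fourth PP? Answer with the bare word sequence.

toward it

Opening `[PP` markers occur at word positions 3, 10, 13, 17; the fourth of these opens the constituent [PP toward it].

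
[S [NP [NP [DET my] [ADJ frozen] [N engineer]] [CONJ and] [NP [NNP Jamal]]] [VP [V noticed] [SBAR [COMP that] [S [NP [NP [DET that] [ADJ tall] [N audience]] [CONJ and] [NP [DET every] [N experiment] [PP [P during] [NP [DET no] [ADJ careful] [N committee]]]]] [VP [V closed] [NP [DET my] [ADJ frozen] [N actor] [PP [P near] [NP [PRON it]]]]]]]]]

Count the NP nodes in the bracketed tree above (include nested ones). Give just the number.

Scanning left to right, an opening `[NP` appears at word positions 1, 1, 5, 8, 8, 12, 15, 19, 23 — 9 in total.

9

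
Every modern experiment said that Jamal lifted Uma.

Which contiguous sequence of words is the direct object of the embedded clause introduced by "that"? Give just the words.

"lifted" heads the VP of the embedded clause introduced by "that", and "Uma" is its direct object.

Uma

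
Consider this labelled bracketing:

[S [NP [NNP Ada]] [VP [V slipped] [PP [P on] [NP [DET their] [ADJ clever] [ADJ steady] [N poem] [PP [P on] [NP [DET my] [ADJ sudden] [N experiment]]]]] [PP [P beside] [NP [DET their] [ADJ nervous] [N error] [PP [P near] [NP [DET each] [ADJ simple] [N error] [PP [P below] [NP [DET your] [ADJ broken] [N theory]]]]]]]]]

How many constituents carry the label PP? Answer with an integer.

5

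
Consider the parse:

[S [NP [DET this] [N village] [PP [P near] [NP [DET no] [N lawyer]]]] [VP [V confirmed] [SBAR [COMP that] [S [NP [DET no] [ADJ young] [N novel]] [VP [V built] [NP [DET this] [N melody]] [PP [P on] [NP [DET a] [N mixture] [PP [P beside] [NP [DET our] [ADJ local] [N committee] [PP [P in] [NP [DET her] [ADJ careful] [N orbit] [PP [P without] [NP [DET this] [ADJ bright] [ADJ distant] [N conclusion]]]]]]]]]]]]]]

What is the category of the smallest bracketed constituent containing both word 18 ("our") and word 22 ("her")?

NP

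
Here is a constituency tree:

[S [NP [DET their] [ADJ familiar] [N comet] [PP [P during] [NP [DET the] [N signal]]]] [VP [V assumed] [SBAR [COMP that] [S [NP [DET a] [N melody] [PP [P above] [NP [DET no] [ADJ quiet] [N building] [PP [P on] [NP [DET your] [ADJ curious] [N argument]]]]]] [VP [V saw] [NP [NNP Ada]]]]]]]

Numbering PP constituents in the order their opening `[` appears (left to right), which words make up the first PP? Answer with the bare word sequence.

In left-to-right order the PP constituents are "during the signal"; "above no quiet building on your curious argument"; "on your curious argument". Number 1 is "during the signal".

during the signal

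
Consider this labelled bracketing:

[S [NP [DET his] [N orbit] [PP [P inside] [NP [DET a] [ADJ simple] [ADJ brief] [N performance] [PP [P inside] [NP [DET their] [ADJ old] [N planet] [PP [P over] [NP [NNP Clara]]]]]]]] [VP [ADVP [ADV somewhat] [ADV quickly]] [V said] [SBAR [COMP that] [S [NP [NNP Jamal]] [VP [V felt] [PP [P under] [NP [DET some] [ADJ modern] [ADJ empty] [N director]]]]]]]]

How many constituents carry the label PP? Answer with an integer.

4

Scanning left to right, an opening `[PP` appears at word positions 3, 8, 12, 20 — 4 in total.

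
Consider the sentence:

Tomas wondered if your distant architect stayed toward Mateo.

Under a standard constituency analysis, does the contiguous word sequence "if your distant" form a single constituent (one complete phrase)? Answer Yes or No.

The smallest constituent containing the whole sequence is the subordinate clause [SBAR if your distant architect stayed toward Mateo], but the sequence is only part of it — it straddles the boundary between complementizer "if" and clause "your distant architect stayed toward Mateo".

No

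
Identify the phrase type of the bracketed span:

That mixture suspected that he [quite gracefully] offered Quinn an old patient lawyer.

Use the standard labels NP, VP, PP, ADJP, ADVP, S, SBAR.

The span is built around the adverb "gracefully" — an adverb phrase (ADVP).

ADVP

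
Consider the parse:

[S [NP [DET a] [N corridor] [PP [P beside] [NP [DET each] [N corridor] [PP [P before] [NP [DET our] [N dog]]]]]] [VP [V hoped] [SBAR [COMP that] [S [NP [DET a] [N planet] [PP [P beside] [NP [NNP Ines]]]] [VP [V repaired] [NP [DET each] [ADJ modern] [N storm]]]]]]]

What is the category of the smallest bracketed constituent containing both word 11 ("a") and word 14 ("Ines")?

NP

Word 11 lies under S → VP → SBAR → S → NP → DET; word 14 lies under S → VP → SBAR → S → NP → PP → NP → NNP. The lowest shared node is the NP.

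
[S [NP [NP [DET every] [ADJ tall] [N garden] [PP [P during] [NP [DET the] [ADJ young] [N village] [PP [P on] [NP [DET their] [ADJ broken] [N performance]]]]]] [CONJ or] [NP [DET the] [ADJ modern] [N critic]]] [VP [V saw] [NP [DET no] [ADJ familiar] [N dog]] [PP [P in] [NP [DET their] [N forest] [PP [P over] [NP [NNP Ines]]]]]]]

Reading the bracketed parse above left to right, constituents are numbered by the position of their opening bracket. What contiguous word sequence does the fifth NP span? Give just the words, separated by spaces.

the modern critic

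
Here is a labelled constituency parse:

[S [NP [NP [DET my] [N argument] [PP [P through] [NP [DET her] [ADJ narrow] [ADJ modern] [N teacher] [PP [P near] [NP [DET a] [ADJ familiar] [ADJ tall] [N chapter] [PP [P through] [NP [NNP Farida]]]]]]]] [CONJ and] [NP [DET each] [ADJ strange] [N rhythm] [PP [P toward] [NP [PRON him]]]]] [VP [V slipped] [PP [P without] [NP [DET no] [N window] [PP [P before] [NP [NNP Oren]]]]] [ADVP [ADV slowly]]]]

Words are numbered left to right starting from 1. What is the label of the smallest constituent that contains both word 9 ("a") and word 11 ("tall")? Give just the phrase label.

The smallest bracket enclosing both words is [NP a familiar tall chapter through Farida], so the label is NP.

NP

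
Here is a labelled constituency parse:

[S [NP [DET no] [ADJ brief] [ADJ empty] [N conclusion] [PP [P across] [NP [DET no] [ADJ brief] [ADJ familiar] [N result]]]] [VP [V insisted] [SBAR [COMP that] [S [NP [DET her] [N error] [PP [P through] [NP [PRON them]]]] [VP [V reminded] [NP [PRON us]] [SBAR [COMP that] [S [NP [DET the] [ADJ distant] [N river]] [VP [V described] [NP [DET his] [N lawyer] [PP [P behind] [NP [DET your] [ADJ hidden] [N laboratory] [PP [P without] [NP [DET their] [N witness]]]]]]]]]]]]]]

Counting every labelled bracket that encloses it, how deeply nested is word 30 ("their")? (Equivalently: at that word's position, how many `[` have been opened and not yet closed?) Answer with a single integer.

14

Path from the root down to the word: S → VP → SBAR → S → VP → SBAR → S → VP → NP → PP → NP → PP → NP → DET. That is 14 enclosing brackets.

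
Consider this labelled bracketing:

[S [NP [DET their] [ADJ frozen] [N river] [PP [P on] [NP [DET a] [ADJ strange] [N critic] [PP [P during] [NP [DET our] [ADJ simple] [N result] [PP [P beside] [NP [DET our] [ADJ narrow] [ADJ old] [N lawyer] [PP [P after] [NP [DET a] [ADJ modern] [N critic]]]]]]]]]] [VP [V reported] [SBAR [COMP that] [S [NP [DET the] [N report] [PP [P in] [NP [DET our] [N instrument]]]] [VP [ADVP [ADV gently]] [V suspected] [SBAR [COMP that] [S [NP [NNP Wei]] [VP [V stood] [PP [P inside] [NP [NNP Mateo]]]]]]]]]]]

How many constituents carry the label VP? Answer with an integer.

3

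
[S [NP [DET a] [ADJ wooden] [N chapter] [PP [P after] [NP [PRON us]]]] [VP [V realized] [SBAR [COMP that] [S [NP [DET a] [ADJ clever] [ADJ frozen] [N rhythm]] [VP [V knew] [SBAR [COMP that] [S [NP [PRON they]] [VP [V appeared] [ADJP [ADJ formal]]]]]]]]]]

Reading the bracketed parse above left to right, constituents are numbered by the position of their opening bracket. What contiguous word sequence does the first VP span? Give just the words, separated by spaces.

Opening `[VP` markers occur at word positions 6, 12, 15; the first of these opens the constituent [VP realized that a clever frozen rhythm knew that they appeared formal].

realized that a clever frozen rhythm knew that they appeared formal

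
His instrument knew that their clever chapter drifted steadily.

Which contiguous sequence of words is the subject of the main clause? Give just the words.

The subject of the main clause is the NP immediately before the verb "knew": "his instrument".

his instrument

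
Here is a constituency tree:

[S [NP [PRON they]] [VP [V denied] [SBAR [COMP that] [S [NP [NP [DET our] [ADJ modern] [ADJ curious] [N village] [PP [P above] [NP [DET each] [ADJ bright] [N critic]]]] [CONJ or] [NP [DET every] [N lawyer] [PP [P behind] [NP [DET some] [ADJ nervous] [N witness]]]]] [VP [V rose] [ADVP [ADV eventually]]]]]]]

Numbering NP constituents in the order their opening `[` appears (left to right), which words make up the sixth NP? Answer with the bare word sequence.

some nervous witness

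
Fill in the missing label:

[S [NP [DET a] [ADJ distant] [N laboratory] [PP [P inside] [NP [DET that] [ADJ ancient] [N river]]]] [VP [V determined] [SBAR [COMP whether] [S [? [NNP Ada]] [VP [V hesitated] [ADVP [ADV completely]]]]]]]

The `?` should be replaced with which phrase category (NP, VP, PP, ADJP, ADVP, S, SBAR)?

Looking at what the `?` directly dominates — NNP 'Ada' — this is a noun phrase (NP).

NP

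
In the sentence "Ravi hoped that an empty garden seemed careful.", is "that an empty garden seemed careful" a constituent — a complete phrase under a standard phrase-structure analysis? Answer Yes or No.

Yes

The sequence corresponds to a single SBAR node — the subordinate clause "that an empty garden seemed careful".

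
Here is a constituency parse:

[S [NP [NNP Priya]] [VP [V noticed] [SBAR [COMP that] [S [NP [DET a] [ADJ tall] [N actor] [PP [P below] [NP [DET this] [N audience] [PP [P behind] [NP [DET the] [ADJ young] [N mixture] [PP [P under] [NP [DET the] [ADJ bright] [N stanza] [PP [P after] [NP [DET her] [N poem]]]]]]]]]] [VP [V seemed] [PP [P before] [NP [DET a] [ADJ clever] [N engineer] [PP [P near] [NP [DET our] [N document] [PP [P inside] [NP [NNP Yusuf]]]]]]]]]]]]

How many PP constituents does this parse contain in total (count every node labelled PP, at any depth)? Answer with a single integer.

Listing each PP by its span: [PP below this audience behind the young mixture under the bright stanza after her poem]; [PP behind the young mixture under the bright stanza after her poem]; [PP under the bright stanza after her poem]; [PP after her poem]; [PP before a clever engineer near our document inside Yusuf]; [PP near our document inside Yusuf] … — that makes 7.

7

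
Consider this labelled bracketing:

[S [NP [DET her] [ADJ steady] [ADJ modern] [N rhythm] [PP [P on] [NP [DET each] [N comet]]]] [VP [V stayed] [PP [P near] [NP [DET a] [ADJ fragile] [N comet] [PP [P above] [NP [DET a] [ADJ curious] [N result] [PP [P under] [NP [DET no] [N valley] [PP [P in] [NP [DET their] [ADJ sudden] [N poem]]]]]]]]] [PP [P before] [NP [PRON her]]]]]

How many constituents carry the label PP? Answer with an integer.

6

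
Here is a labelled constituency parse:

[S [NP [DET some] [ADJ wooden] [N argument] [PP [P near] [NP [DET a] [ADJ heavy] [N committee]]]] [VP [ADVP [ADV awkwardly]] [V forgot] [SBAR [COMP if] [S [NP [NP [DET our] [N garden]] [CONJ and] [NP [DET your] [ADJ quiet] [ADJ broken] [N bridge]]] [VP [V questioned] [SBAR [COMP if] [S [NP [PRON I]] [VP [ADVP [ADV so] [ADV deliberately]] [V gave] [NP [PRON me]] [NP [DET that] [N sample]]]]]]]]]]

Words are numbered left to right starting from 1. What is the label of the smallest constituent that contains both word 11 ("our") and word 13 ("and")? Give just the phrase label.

NP

Word 11 lies under S → VP → SBAR → S → NP → NP → DET; word 13 lies under S → VP → SBAR → S → NP → CONJ. The lowest shared node is the NP.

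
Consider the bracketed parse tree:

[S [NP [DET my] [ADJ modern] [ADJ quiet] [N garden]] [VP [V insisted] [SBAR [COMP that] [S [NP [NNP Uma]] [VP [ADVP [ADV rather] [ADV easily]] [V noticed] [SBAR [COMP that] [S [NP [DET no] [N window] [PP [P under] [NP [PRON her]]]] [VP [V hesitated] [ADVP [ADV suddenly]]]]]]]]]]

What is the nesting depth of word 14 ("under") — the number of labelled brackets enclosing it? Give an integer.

10

Path from the root down to the word: S → VP → SBAR → S → VP → SBAR → S → NP → PP → P. That is 10 enclosing brackets.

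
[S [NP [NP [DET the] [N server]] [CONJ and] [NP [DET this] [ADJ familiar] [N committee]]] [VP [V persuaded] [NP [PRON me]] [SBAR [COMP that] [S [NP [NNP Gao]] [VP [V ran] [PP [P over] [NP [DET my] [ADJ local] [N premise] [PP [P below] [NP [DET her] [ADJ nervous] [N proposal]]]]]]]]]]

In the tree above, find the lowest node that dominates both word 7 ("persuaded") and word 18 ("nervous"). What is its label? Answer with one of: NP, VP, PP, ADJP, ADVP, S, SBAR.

Both words fall inside [VP persuaded me that Gao ran over my local premise below her nervous proposal] (words 7–19), and no smaller constituent contains them both. Label: VP.

VP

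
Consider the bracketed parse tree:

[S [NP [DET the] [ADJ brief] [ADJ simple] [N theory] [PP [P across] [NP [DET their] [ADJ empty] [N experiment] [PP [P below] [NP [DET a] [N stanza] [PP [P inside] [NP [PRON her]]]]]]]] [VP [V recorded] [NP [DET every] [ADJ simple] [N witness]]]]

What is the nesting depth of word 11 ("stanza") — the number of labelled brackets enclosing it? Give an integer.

The word sits inside N, which is inside NP, inside PP, inside NP, inside PP, inside NP, inside S — 7 brackets in all.

7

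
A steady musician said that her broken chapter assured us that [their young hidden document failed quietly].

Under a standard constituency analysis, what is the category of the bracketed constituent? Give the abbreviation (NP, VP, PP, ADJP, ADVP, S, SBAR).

"failed" is the head of the bracketed span, so the span is a clause: S.

S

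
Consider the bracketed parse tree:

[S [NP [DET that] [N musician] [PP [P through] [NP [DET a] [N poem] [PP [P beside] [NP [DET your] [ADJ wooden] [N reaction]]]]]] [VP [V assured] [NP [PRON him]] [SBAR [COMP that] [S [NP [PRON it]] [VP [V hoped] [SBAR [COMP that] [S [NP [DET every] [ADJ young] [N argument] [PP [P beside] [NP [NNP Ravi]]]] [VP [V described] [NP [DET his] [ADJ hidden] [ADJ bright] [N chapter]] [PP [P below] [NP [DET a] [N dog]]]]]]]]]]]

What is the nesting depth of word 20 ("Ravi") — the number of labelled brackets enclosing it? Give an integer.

11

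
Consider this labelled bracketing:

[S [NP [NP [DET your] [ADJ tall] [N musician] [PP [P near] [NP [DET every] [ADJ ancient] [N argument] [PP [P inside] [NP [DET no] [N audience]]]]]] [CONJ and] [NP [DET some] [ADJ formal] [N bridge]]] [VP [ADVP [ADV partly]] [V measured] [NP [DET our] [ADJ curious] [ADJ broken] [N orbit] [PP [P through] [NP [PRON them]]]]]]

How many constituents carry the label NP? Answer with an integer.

7

Scanning left to right, an opening `[NP` appears at word positions 1, 1, 5, 9, 12, 17, 22 — 7 in total.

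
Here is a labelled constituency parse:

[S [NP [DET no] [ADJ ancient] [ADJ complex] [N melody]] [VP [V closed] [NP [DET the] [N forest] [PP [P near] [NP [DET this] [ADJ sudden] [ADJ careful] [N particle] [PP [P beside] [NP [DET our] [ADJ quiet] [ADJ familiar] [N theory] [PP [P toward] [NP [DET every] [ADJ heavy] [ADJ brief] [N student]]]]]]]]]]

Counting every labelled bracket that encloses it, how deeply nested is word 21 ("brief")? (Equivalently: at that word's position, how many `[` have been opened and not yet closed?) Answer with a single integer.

10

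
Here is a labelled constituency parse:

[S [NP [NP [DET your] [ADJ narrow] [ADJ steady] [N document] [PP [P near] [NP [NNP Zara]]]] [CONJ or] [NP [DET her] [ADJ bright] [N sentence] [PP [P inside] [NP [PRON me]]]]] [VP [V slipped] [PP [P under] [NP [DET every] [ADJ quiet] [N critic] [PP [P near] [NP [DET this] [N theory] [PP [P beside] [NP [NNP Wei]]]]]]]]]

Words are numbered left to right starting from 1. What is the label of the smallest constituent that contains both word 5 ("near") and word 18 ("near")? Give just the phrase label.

The smallest bracket enclosing both words is [S your narrow steady document near Zara or her bright sentence inside me slipped under every quiet critic near this theory beside Wei], so the label is S.

S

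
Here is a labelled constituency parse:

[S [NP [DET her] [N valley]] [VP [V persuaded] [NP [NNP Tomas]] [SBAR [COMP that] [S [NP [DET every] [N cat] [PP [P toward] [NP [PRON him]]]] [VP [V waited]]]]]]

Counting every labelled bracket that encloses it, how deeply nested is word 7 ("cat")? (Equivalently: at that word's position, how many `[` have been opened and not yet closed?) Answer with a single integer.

6

Path from the root down to the word: S → VP → SBAR → S → NP → N. That is 6 enclosing brackets.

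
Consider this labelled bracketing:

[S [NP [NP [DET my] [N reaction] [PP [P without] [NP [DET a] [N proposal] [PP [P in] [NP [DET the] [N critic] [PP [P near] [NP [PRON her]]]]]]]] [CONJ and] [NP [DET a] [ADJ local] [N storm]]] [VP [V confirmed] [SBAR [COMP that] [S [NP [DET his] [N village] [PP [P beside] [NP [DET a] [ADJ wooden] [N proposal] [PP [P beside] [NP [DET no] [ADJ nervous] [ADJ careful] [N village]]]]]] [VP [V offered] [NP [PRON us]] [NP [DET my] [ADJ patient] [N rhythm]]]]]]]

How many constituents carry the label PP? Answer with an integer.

5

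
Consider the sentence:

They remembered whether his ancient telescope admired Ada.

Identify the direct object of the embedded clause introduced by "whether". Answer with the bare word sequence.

Ada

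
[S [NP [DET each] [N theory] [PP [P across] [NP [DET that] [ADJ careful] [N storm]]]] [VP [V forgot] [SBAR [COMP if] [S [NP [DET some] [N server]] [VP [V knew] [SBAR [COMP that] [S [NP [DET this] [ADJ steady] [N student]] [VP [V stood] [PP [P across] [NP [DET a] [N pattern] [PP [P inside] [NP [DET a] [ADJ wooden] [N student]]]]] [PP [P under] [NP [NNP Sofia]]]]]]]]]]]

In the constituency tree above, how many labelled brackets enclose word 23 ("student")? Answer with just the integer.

13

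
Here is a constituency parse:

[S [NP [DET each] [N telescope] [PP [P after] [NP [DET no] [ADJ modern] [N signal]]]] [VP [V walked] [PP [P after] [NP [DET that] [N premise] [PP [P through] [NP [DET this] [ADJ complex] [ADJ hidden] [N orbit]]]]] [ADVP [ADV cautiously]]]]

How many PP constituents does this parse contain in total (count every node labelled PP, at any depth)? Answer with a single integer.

The PP constituents are: [PP after no modern signal]; [PP after that premise through this complex hidden orbit]; [PP through this complex hidden orbit]. Total: 3.

3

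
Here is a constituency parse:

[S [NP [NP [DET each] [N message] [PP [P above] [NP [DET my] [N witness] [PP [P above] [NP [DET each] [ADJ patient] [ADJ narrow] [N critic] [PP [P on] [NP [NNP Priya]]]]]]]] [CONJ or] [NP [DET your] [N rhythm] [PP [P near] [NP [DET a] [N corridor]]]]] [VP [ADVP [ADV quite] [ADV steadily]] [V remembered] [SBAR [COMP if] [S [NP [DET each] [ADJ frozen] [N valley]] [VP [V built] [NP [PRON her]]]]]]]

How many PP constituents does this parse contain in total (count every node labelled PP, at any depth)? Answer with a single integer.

Listing each PP by its span: [PP above my witness above each patient narrow critic on Priya]; [PP above each patient narrow critic on Priya]; [PP on Priya]; [PP near a corridor] — that makes 4.

4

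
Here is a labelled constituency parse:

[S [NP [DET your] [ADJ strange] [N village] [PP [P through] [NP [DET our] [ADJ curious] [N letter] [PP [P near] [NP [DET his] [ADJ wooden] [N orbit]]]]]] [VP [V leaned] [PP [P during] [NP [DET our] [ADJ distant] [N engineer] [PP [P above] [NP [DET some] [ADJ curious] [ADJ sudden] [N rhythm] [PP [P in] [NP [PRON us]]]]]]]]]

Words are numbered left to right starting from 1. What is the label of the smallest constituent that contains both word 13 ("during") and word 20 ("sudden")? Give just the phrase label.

PP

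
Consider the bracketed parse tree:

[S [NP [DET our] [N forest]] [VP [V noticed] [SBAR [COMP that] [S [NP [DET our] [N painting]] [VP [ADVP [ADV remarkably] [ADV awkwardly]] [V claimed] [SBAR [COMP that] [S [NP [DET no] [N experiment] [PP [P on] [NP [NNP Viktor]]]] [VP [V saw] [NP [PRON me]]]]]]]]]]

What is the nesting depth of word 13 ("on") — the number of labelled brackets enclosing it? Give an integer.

The word sits inside P, which is inside PP, inside NP, inside S, inside SBAR, inside VP, inside S, inside SBAR, inside VP, inside S — 10 brackets in all.

10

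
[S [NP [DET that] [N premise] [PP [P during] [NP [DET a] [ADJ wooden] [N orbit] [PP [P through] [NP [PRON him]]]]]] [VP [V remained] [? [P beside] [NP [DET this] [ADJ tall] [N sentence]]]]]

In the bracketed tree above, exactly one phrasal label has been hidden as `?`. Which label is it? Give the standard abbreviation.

PP

Looking at what the `?` directly dominates — P 'beside', NP — this is a prepositional phrase (PP).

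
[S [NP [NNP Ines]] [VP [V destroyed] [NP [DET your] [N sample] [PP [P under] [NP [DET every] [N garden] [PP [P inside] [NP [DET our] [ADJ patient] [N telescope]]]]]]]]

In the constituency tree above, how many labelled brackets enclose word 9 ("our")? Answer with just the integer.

Counting open brackets not yet closed at "our": [S [VP [NP [PP [NP [PP [NP [DET = 8.

8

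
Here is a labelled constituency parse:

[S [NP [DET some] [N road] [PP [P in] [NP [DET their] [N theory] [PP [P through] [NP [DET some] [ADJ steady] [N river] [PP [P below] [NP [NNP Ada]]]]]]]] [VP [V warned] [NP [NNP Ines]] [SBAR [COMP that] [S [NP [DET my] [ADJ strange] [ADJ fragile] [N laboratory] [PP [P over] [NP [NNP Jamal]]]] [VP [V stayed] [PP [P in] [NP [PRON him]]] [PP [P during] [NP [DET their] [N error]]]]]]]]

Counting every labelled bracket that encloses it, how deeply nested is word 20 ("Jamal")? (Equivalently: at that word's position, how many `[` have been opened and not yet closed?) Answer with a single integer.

8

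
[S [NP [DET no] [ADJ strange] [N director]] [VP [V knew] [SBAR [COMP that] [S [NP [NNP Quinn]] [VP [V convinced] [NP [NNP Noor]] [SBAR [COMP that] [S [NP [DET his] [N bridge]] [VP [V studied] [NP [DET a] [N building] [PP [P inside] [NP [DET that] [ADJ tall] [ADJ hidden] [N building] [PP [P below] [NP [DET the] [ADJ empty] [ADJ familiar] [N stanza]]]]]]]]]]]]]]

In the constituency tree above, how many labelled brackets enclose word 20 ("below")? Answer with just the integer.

The word sits inside P, which is inside PP, inside NP, inside PP, inside NP, inside VP, inside S, inside SBAR, inside VP, inside S, inside SBAR, inside VP, inside S — 13 brackets in all.

13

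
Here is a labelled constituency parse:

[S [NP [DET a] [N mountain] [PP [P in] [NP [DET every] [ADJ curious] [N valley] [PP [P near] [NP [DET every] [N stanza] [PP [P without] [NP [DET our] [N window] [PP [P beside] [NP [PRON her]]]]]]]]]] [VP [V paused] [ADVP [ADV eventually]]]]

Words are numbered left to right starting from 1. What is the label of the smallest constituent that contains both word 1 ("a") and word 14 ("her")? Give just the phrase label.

NP

Both words fall inside [NP a mountain in every curious valley near every stanza without our window beside her] (words 1–14), and no smaller constituent contains them both. Label: NP.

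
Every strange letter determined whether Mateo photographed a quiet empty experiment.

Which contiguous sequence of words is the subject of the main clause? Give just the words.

every strange letter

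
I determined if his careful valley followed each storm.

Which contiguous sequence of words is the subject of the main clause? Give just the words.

In the main clause the verb is "determined"; the NP preceding it, "I", is the subject.

I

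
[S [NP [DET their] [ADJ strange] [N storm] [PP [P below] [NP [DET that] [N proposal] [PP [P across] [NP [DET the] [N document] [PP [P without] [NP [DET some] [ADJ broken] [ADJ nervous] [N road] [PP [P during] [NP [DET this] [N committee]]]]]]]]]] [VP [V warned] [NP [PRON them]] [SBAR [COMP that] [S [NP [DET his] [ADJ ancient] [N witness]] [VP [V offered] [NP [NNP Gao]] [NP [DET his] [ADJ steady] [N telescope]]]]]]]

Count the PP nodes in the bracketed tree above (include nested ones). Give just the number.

4

Scanning left to right, an opening `[PP` appears at word positions 4, 7, 10, 15 — 4 in total.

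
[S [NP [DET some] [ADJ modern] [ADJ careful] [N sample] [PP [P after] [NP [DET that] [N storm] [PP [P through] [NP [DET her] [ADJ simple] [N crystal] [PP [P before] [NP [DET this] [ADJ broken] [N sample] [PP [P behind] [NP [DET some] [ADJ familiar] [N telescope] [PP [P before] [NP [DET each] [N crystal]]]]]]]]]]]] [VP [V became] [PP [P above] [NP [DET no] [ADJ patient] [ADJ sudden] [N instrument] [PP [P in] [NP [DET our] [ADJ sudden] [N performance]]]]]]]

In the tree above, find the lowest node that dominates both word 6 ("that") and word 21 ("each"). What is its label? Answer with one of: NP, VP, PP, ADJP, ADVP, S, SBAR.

Both words fall inside [NP that storm through her simple crystal before this broken sample behind some familiar telescope before each crystal] (words 6–22), and no smaller constituent contains them both. Label: NP.

NP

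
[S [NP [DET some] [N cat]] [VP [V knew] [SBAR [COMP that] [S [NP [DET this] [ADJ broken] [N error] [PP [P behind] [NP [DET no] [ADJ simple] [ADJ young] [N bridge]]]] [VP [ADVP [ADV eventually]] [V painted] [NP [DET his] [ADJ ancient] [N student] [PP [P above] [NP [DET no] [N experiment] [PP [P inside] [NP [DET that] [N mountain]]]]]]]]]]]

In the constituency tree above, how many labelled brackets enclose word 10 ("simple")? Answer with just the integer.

8

Counting open brackets not yet closed at "simple": [S [VP [SBAR [S [NP [PP [NP [ADJ = 8.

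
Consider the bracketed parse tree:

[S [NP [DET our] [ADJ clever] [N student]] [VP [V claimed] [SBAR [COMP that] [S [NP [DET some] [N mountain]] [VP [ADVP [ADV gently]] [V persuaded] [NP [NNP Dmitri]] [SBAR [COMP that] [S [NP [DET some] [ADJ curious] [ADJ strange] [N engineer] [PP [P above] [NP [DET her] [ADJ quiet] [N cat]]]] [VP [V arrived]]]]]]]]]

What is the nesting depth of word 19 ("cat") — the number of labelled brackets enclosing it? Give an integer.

Counting open brackets not yet closed at "cat": [S [VP [SBAR [S [VP [SBAR [S [NP [PP [NP [N = 11.

11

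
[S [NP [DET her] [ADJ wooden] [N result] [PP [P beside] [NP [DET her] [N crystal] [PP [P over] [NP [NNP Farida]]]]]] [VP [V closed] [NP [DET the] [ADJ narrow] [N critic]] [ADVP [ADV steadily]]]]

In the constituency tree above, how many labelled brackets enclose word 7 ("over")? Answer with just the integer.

Path from the root down to the word: S → NP → PP → NP → PP → P. That is 6 enclosing brackets.

6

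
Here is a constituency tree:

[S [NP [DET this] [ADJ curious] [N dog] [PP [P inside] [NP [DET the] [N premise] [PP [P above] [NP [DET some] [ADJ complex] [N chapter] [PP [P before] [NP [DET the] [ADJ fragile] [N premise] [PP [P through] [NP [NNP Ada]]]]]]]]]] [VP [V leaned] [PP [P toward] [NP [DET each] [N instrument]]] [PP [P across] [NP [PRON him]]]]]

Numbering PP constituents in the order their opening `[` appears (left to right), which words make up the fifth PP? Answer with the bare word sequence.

toward each instrument

The PP opening brackets appear, in order, over: "inside the premise above some complex chapter before the fragile premise through Ada"; "above some complex chapter before the fragile premise through Ada"; "before the fragile premise through Ada"; "through Ada"; "toward each instrument"; "across him". The fifth one spans "toward each instrument".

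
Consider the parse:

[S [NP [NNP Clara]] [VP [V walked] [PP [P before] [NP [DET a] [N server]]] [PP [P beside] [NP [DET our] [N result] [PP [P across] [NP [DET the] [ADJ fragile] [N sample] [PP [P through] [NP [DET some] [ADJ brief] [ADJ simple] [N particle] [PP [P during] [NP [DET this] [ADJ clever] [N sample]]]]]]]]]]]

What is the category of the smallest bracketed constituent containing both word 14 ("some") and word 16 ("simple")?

NP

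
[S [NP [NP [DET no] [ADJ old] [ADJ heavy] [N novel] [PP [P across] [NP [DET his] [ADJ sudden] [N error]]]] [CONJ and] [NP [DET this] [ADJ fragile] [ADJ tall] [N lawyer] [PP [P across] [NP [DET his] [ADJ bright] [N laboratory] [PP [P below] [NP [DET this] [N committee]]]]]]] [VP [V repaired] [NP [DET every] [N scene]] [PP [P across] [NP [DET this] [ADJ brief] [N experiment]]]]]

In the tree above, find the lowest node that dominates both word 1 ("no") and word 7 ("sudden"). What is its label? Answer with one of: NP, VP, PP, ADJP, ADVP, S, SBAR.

The smallest bracket enclosing both words is [NP no old heavy novel across his sudden error], so the label is NP.

NP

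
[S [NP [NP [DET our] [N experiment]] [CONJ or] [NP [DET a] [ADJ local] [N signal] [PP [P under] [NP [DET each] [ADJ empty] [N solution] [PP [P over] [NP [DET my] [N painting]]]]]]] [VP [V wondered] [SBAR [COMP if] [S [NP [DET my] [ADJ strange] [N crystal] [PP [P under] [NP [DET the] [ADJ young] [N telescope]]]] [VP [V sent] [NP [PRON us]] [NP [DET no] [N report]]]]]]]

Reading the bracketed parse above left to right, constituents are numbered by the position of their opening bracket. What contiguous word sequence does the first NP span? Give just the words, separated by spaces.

The NP opening brackets appear, in order, over: "our experiment or a local signal under each empty solution over my painting"; "our experiment"; "a local signal under each empty solution over my painting"; "each empty solution over my painting"; "my painting"; "my strange crystal under the young telescope"; "the young telescope"; "us"; "no report". The first one spans "our experiment or a local signal under each empty solution over my painting".

our experiment or a local signal under each empty solution over my painting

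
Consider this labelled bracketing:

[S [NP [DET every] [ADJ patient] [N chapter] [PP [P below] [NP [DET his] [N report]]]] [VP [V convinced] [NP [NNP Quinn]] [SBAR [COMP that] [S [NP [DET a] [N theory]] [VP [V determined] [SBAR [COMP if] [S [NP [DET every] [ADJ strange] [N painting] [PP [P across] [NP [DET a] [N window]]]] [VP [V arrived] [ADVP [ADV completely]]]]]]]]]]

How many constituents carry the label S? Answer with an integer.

3

Listing each S by its span: [S every patient chapter below his report convinced Quinn that a theory determined if every strange painting across a window arrived completely]; [S a theory determined if every strange painting across a window arrived completely]; [S every strange painting across a window arrived completely] — that makes 3.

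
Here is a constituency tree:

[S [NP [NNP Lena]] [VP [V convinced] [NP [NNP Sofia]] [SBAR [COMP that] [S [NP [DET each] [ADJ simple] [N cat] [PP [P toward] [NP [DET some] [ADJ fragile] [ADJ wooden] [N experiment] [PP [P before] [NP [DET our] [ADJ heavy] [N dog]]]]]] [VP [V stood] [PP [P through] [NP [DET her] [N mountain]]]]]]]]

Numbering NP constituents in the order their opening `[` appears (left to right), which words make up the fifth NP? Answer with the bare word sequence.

our heavy dog

Opening `[NP` markers occur at word positions 1, 3, 5, 9, 14, 19; the fifth of these opens the constituent [NP our heavy dog].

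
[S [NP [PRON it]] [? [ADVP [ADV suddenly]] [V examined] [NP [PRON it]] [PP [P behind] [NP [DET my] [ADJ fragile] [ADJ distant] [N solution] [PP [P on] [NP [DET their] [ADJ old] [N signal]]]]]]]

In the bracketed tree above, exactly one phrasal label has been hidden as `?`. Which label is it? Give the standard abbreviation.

VP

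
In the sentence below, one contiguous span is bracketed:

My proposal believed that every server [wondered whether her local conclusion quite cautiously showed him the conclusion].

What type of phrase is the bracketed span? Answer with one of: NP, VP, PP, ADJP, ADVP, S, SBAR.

VP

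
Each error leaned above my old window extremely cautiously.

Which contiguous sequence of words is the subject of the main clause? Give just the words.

each error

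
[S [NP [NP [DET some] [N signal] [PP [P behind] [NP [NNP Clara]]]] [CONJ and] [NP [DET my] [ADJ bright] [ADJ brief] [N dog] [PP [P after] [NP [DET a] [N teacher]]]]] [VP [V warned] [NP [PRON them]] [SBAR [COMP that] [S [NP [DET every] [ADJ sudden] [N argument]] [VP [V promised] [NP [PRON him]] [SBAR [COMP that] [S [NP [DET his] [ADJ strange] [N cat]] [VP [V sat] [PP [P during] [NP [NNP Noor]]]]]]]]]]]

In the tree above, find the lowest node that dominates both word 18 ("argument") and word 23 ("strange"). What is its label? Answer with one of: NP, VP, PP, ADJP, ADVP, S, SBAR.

S

Word 18 lies under S → VP → SBAR → S → NP → N; word 23 lies under S → VP → SBAR → S → VP → SBAR → S → NP → ADJ. The lowest shared node is the S.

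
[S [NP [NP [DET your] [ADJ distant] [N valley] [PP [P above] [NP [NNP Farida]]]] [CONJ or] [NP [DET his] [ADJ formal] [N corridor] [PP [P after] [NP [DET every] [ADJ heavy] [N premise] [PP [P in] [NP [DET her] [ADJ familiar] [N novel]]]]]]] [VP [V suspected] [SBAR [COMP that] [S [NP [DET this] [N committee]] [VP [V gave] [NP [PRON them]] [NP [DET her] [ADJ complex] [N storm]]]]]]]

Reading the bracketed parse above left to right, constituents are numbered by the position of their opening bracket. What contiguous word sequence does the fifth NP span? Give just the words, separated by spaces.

every heavy premise in her familiar novel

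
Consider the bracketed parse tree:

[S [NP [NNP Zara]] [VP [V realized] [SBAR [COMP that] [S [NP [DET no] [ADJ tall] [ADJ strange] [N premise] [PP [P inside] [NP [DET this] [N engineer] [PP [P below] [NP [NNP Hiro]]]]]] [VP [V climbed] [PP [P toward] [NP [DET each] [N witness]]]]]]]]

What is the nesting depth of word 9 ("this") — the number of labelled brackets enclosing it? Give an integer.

8

Counting open brackets not yet closed at "this": [S [VP [SBAR [S [NP [PP [NP [DET = 8.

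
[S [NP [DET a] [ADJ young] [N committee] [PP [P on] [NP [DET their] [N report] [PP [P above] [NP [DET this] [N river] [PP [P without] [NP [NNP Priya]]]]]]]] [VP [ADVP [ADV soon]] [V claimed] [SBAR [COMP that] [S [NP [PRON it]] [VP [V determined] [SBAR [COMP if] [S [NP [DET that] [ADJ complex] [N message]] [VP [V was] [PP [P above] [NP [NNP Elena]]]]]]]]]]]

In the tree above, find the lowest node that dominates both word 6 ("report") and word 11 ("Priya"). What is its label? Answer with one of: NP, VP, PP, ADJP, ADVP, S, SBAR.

NP

The smallest bracket enclosing both words is [NP their report above this river without Priya], so the label is NP.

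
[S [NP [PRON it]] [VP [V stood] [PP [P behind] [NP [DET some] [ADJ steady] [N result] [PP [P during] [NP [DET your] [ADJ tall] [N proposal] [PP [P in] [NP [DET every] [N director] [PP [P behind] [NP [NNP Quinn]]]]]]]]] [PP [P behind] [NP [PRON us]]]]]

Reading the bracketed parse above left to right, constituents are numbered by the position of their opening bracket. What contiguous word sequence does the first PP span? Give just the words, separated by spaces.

behind some steady result during your tall proposal in every director behind Quinn

The PP opening brackets appear, in order, over: "behind some steady result during your tall proposal in every director behind Quinn"; "during your tall proposal in every director behind Quinn"; "in every director behind Quinn"; "behind Quinn"; "behind us". The first one spans "behind some steady result during your tall proposal in every director behind Quinn".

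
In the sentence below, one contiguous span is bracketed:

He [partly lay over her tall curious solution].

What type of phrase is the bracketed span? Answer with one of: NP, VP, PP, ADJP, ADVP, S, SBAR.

VP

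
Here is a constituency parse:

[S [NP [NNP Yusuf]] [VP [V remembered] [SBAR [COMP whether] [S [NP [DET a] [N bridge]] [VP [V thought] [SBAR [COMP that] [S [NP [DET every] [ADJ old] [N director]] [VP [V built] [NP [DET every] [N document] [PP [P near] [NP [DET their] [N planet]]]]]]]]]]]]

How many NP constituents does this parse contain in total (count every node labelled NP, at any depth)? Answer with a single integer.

5

The NP constituents are: [NP Yusuf]; [NP a bridge]; [NP every old director]; [NP every document near their planet]; [NP their planet]. Total: 5.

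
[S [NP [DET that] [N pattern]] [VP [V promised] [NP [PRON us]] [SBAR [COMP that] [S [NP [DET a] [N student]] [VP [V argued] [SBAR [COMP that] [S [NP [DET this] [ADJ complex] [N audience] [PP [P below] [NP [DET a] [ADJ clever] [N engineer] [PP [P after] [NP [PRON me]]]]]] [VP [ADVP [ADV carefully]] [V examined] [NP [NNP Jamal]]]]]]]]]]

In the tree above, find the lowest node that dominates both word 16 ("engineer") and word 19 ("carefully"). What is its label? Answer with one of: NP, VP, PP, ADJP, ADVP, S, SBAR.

Word 16 lies under S → VP → SBAR → S → VP → SBAR → S → NP → PP → NP → N; word 19 lies under S → VP → SBAR → S → VP → SBAR → S → VP → ADVP → ADV. The lowest shared node is the S.

S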